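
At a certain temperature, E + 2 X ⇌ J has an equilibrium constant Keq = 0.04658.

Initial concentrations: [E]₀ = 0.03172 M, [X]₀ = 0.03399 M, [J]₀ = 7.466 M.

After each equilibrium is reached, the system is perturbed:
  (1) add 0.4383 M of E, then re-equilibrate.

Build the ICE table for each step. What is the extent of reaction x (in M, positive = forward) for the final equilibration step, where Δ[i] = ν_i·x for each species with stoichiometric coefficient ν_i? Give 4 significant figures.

Q₀ = 2.0373e+05 vs Keq = 0.04658 ⇒ Q>K, reverse
Step 1:
                  E         X         J
  Initial   0.03172   0.03399     7.466
  Change      2.886     5.772    -2.886
  Equil       2.917     5.806      4.58
  solve Keq expr → x = -2.886; check Q = 0.04658
Then add 0.4383 M of E.
Step 2:
                  E         X         J
  Initial     3.356     5.806      4.58
  Change    -0.1146   -0.2291    0.1146
  Equil       3.241     5.576     4.695
  solve Keq expr → x = 0.1146; check Q = 0.04658

x = 0.1146 M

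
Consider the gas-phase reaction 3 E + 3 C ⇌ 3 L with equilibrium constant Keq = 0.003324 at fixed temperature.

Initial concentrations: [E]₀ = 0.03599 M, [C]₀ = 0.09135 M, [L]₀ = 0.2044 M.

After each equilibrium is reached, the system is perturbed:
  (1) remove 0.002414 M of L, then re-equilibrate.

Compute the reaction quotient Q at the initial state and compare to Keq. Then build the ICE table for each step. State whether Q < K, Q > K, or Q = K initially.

Q₀ = 2.4031e+05 vs Keq = 0.003324 ⇒ Q>K, reverse
Step 1:
                   E          C          L
  I          0.03599    0.09135     0.2044
  C           0.1946     0.1946    -0.1946
  E           0.2306     0.2859   0.009838
  solve Keq expr → x = -0.06485; check Q = 0.003324
Then remove 0.002414 M of L.
Step 2:
                   E          C          L
  I           0.2306     0.2859   0.007424
  C        -0.002242  -0.002242   0.002242
  E           0.2283     0.2837   0.009666
  solve Keq expr → x = 7.4732e-04; check Q = 0.003324

Q₀ = 2.4031e+05; Q > K (proceeds reverse)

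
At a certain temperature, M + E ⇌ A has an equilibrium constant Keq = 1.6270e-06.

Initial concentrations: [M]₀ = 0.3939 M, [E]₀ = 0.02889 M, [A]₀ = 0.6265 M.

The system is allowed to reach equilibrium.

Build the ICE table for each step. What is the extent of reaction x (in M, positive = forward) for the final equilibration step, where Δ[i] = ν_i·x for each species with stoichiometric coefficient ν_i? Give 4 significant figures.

x = -0.6265 M

Q₀ = 55.05 vs Keq = 1.6270e-06 ⇒ Q>K, reverse
Step 1:
                  M         E         A
  I          0.3939   0.02889    0.6265
  C          0.6265    0.6265   -0.6265
  E            1.02    0.6554 1.0881e-06
  solve Keq expr → x = -0.6265; check Q = 1.6270e-06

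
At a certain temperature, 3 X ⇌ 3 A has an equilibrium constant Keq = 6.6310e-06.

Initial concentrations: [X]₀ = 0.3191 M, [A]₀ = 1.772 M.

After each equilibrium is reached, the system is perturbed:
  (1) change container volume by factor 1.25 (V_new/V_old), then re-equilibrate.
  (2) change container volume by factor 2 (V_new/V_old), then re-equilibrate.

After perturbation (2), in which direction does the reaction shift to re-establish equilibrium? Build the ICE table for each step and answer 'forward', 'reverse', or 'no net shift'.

Direction: no net shift

Q₀ = 171.2 vs Keq = 6.6310e-06 ⇒ Q>K, reverse
Step 1:
                   X          A
  init        0.3191      1.772
  Δ            1.733     -1.733
  eq           2.053    0.03856
  solve Keq expr → x = -0.5778; check Q = 6.6310e-06
Then change container volume by factor 1.25 (V_new/V_old).
Step 2:
                   X          A
  init         1.642    0.03085
  Δ                0          0
  eq           1.642    0.03085
  solve Keq expr → x = 0; check Q = 6.6310e-06
Then change container volume by factor 2 (V_new/V_old).
Step 3:
                   X          A
  init         0.821    0.01542
  Δ                0          0
  eq           0.821    0.01542
  solve Keq expr → x = 0; check Q = 6.6310e-06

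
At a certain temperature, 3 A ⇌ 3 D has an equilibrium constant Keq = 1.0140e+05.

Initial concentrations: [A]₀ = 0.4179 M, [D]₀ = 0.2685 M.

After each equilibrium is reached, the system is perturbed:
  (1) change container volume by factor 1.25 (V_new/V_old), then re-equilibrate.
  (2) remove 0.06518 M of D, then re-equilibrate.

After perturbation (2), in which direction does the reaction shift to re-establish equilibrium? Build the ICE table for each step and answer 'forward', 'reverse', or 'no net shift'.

Q₀ = 0.2652 vs Keq = 1.0140e+05 ⇒ Q<K, forward
Step 1:
                   A          D
  I           0.4179     0.2685
  C          -0.4035     0.4035
  E          0.01441      0.672
  solve Keq expr → x = 0.1345; check Q = 1.0140e+05
Then change container volume by factor 1.25 (V_new/V_old).
Step 2:
                   A          D
  I          0.01153     0.5376
  C                0          0
  E          0.01153     0.5376
  solve Keq expr → x = 0; check Q = 1.0140e+05
Then remove 0.06518 M of D.
Step 3:
                   A          D
  I          0.01153     0.4724
  C        -0.001368   0.001368
  E          0.01016     0.4738
  solve Keq expr → x = 4.5614e-04; check Q = 1.0140e+05

Direction: forward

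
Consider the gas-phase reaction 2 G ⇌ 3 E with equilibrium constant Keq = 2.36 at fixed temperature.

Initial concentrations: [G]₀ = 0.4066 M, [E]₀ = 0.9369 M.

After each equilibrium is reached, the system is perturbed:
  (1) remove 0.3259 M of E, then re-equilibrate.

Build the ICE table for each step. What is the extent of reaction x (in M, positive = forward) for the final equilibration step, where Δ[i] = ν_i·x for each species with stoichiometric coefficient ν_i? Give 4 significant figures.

x = 0.06071 M

Q₀ = 4.974 vs Keq = 2.36 ⇒ Q>K, reverse
Step 1:
                   G          E
  I           0.4066     0.9369
  C          0.07743    -0.1161
  E            0.484     0.8208
  solve Keq expr → x = -0.03871; check Q = 2.36
Then remove 0.3259 M of E.
Step 2:
                   G          E
  I            0.484     0.4949
  C          -0.1214     0.1821
  E           0.3626      0.677
  solve Keq expr → x = 0.06071; check Q = 2.36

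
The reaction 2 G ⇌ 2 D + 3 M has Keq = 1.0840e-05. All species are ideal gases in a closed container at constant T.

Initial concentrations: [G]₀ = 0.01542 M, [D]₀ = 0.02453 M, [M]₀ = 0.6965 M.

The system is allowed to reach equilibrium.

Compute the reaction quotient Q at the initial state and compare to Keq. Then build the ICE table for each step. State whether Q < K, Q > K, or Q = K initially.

Q₀ = 0.855 vs Keq = 1.0840e-05 ⇒ Q>K, reverse
Step 1:
                    G           D           M
  Initial     0.01542     0.02453      0.6965
  Change      0.02429    -0.02429    -0.03643
  Equil       0.03971  2.4377e-04      0.6601
  solve Keq expr → x = -0.01214; check Q = 1.0840e-05

Q₀ = 0.855; Q > K (proceeds reverse)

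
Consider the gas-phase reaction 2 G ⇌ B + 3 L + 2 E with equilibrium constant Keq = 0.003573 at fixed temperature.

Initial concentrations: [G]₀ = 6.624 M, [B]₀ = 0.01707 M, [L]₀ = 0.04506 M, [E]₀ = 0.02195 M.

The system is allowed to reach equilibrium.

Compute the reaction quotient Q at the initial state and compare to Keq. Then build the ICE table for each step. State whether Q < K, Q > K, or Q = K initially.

Q₀ = 1.7149e-11 vs Keq = 0.003573 ⇒ Q<K, forward
Step 1:
                    G           B           L           E
  init          6.624     0.01707     0.04506     0.02195
  Δ           -0.6232      0.3116      0.9348      0.6232
  eq            6.001      0.3287      0.9798      0.6451
  solve Keq expr → x = 0.3116; check Q = 0.003573

Q₀ = 1.7149e-11; Q < K (proceeds forward)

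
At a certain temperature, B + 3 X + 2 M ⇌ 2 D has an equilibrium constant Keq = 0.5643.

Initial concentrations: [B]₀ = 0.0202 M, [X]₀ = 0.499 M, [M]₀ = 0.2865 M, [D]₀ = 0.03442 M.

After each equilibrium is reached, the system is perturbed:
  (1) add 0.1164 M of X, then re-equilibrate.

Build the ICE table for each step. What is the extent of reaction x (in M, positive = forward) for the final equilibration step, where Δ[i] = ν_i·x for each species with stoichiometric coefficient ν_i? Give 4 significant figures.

Q₀ = 5.751 vs Keq = 0.5643 ⇒ Q>K, reverse
Step 1:
                   B          X          M          D
  I           0.0202      0.499     0.2865    0.03442
  C         0.009608    0.02882    0.01922   -0.01922
  E          0.02981     0.5278     0.3057     0.0152
  solve Keq expr → x = -0.009608; check Q = 0.5643
Then add 0.1164 M of X.
Step 2:
                   B          X          M          D
  I          0.02981     0.6442     0.3057     0.0152
  C        -0.002025  -0.006076  -0.004051   0.004051
  E          0.02778     0.6381     0.3017    0.01926
  solve Keq expr → x = 0.002025; check Q = 0.5643

x = 0.002025 M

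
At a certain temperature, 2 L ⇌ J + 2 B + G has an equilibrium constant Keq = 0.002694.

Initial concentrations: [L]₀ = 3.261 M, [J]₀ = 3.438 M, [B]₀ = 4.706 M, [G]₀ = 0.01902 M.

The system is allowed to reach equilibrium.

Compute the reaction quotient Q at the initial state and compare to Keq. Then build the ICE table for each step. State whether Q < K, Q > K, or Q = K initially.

Q₀ = 0.1362 vs Keq = 0.002694 ⇒ Q>K, reverse
Step 1:
                   L          J          B          G
  init         3.261      3.438      4.706    0.01902
  Δ          0.03725   -0.01863   -0.03725   -0.01863
  eq           3.298      3.419      4.669 3.9320e-04
  solve Keq expr → x = -0.01863; check Q = 0.002694

Q₀ = 0.1362; Q > K (proceeds reverse)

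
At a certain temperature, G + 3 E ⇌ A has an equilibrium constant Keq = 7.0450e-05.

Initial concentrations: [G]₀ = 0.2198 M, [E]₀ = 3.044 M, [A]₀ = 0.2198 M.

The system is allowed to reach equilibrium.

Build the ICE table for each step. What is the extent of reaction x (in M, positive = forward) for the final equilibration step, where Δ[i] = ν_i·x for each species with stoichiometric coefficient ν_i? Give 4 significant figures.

Q₀ = 0.03545 vs Keq = 7.0450e-05 ⇒ Q>K, reverse
Step 1:
                   G          E          A
  I           0.2198      3.044     0.2198
  C           0.2182     0.6547    -0.2182
  E            0.438      3.699   0.001562
  solve Keq expr → x = -0.2182; check Q = 7.0450e-05

x = -0.2182 M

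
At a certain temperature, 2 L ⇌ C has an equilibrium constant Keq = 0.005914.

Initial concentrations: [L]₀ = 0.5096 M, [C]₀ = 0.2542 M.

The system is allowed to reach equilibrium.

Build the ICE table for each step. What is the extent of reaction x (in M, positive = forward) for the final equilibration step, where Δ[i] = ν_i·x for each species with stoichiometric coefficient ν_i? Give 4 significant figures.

Q₀ = 0.9789 vs Keq = 0.005914 ⇒ Q>K, reverse
Step 1:
                   L          C
  init        0.5096     0.2542
  Δ           0.4964    -0.2482
  eq           1.006   0.005986
  solve Keq expr → x = -0.2482; check Q = 0.005914

x = -0.2482 M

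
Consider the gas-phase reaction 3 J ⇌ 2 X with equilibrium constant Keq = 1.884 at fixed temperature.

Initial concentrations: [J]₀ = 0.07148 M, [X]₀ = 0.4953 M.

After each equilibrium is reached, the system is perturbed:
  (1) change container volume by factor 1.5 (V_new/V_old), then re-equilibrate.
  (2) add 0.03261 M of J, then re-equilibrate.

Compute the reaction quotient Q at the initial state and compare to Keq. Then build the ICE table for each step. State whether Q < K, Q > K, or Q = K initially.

Q₀ = 671.7 vs Keq = 1.884 ⇒ Q>K, reverse
Step 1:
                    J           X
  Initial     0.07148      0.4953
  Change       0.2919     -0.1946
  Equil        0.3634      0.3007
  solve Keq expr → x = -0.09731; check Q = 1.884
Then change container volume by factor 1.5 (V_new/V_old).
Step 2:
                    J           X
  Initial      0.2423      0.2005
  Change      0.02161    -0.01441
  Equil        0.2639      0.1861
  solve Keq expr → x = -0.007203; check Q = 1.884
Then add 0.03261 M of J.
Step 3:
                    J           X
  Initial      0.2965      0.1861
  Change     -0.02009     0.01339
  Equil        0.2764      0.1994
  solve Keq expr → x = 0.006697; check Q = 1.884

Q₀ = 671.7; Q > K (proceeds reverse)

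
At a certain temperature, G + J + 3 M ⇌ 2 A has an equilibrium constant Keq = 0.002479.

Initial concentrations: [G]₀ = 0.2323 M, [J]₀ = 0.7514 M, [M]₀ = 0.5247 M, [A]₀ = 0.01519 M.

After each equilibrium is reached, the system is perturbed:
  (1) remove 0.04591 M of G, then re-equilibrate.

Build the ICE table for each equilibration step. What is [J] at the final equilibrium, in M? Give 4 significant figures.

[J]_eq = 0.7553 M

Q₀ = 0.009151 vs Keq = 0.002479 ⇒ Q>K, reverse
Step 1:
                  G         J         M         A
  Initial    0.2323    0.7514    0.5247   0.01519
  Change   0.003483  0.003483   0.01045 -0.006967
  Equil      0.2358    0.7549    0.5351  0.008223
  solve Keq expr → x = -0.003483; check Q = 0.002479
Then remove 0.04591 M of G.
Step 2:
                  G         J         M         A
  Initial    0.1899    0.7549    0.5351  0.008223
  Change  4.0446e-04 4.0446e-04  0.001213 -8.0892e-04
  Equil      0.1903    0.7553    0.5364  0.007414
  solve Keq expr → x = -4.0446e-04; check Q = 0.002479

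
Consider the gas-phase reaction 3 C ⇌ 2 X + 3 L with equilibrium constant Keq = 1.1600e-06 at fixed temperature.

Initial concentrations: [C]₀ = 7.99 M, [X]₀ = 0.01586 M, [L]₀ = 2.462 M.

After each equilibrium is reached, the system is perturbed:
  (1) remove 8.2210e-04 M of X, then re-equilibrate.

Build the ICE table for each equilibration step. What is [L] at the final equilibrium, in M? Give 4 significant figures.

Q₀ = 7.3592e-06 vs Keq = 1.1600e-06 ⇒ Q>K, reverse
Step 1:
                  C         X         L
  Initial      7.99   0.01586     2.462
  Change    0.01424 -0.009491  -0.01424
  Equil       8.004  0.006369     2.448
  solve Keq expr → x = -0.004746; check Q = 1.1600e-06
Then remove 8.2210e-04 M of X.
Step 2:
                  C         X         L
  Initial     8.004  0.005547     2.448
  Change  -0.001224 8.1587e-04  0.001224
  Equil       8.003  0.006363     2.449
  solve Keq expr → x = 4.0793e-04; check Q = 1.1600e-06

[L]_eq = 2.449 M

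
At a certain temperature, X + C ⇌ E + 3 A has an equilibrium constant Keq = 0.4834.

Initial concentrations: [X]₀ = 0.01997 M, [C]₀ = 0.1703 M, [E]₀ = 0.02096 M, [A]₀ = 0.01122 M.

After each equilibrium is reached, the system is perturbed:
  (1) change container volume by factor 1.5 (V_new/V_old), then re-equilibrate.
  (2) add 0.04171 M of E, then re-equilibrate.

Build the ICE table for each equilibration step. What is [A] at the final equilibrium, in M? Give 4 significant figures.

Q₀ = 8.7052e-06 vs Keq = 0.4834 ⇒ Q<K, forward
Step 1:
                  X         C         E         A
  Initial   0.01997    0.1703   0.02096   0.01122
  Change   -0.01977  -0.01977   0.01977   0.05932
  Equil   1.9649e-04    0.1505   0.04073   0.07054
  solve Keq expr → x = 0.01977; check Q = 0.4834
Then change container volume by factor 1.5 (V_new/V_old).
Step 2:
                  X         C         E         A
  Initial 1.3100e-04    0.1004   0.02716   0.04703
  Change  -7.1774e-05 -7.1774e-05 7.1774e-05 2.1532e-04
  Equil   5.9222e-05    0.1003   0.02723   0.04724
  solve Keq expr → x = 7.1774e-05; check Q = 0.4834
Then add 0.04171 M of E.
Step 3:
                  X         C         E         A
  Initial 5.9222e-05    0.1003   0.06894   0.04724
  Change  8.7909e-05 8.7909e-05 -8.7909e-05 -2.6373e-04
  Equil   1.4713e-04    0.1004   0.06885   0.04698
  solve Keq expr → x = -8.7909e-05; check Q = 0.4834

[A]_eq = 0.04698 M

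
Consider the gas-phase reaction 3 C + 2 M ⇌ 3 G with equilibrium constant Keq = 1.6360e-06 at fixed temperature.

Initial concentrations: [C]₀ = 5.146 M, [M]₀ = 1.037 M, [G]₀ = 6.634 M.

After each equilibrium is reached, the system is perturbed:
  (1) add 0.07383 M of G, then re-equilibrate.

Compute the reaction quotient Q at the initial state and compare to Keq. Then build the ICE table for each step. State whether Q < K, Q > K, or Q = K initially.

Q₀ = 1.992; Q > K (proceeds reverse)

Q₀ = 1.992 vs Keq = 1.6360e-06 ⇒ Q>K, reverse
Step 1:
                   C          M          G
  Initial      5.146      1.037      6.634
  Change       6.232      4.155     -6.232
  Equil        11.38      5.192      0.402
  solve Keq expr → x = -2.077; check Q = 1.6360e-06
Then add 0.07383 M of G.
Step 2:
                   C          M          G
  Initial      11.38      5.192     0.4758
  Change     0.06901      0.046   -0.06901
  Equil        11.45      5.238     0.4068
  solve Keq expr → x = -0.023; check Q = 1.6360e-06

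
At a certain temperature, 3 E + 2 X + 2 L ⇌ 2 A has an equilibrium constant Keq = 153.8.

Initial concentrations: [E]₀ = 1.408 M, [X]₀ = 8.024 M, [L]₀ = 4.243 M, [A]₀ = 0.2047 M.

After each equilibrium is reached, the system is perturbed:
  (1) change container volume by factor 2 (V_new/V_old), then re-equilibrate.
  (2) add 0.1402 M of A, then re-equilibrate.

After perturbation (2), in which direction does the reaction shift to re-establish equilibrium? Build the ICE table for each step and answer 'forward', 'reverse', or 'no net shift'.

Q₀ = 1.2951e-05 vs Keq = 153.8 ⇒ Q<K, forward
Step 1:
                   E          X          L          A
  Initial      1.408      8.024      4.243     0.2047
  Change      -1.383    -0.9223    -0.9223     0.9223
  Equil      0.02458      7.102      3.321      1.127
  solve Keq expr → x = 0.4611; check Q = 153.8
Then change container volume by factor 2 (V_new/V_old).
Step 2:
                   E          X          L          A
  Initial    0.01229      3.551       1.66     0.5635
  Change     0.02556    0.01704    0.01704   -0.01704
  Equil      0.03785      3.568      1.677     0.5465
  solve Keq expr → x = -0.008519; check Q = 153.8
Then add 0.1402 M of A.
Step 3:
                   E          X          L          A
  Initial    0.03785      3.568      1.677     0.6867
  Change    0.005952   0.003968   0.003968  -0.003968
  Equil       0.0438      3.572      1.681     0.6827
  solve Keq expr → x = -0.001984; check Q = 153.8

Direction: reverse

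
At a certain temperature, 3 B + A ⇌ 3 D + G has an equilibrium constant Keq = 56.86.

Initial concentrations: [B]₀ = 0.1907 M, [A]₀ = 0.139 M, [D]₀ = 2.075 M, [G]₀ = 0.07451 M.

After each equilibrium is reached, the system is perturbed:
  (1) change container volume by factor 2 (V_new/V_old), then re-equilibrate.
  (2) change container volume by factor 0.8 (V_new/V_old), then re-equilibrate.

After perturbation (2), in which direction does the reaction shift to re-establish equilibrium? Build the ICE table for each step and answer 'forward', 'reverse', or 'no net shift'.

Direction: no net shift

Q₀ = 690.6 vs Keq = 56.86 ⇒ Q>K, reverse
Step 1:
                  B         A         D         G
  I          0.1907     0.139     2.075   0.07451
  C          0.1125    0.0375   -0.1125   -0.0375
  E          0.3032    0.1765     1.962   0.03701
  solve Keq expr → x = -0.0375; check Q = 56.86
Then change container volume by factor 2 (V_new/V_old).
Step 2:
                  B         A         D         G
  I          0.1516   0.08825    0.9812    0.0185
  C               0         0         0         0
  E          0.1516   0.08825    0.9812    0.0185
  solve Keq expr → x = 0; check Q = 56.86
Then change container volume by factor 0.8 (V_new/V_old).
Step 3:
                  B         A         D         G
  I          0.1895    0.1103     1.227   0.02313
  C               0         0         0         0
  E          0.1895    0.1103     1.227   0.02313
  solve Keq expr → x = 0; check Q = 56.86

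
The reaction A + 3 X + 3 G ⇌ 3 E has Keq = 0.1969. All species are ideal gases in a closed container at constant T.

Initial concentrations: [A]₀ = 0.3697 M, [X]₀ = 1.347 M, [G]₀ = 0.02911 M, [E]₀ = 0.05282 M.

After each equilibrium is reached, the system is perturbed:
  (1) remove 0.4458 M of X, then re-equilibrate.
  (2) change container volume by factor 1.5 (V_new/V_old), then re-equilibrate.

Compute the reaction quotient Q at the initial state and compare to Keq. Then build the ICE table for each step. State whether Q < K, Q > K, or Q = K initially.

Q₀ = 6.612; Q > K (proceeds reverse)

Q₀ = 6.612 vs Keq = 0.1969 ⇒ Q>K, reverse
Step 1:
                   A          X          G          E
  Initial     0.3697      1.347    0.02911    0.05282
  Change    0.007627    0.02288    0.02288   -0.02288
  Equil       0.3773       1.37    0.05199    0.02994
  solve Keq expr → x = -0.007627; check Q = 0.1969
Then remove 0.4458 M of X.
Step 2:
                   A          X          G          E
  Initial     0.3773     0.9241    0.05199    0.02994
  Change    0.002287   0.006862   0.006862  -0.006862
  Equil       0.3796     0.9309    0.05885    0.02308
  solve Keq expr → x = -0.002287; check Q = 0.1969
Then change container volume by factor 1.5 (V_new/V_old).
Step 3:
                   A          X          G          E
  Initial     0.2531     0.6206    0.03923    0.01539
  Change    0.001715   0.005144   0.005144  -0.005144
  Equil       0.2548     0.6258    0.04438    0.01024
  solve Keq expr → x = -0.001715; check Q = 0.1969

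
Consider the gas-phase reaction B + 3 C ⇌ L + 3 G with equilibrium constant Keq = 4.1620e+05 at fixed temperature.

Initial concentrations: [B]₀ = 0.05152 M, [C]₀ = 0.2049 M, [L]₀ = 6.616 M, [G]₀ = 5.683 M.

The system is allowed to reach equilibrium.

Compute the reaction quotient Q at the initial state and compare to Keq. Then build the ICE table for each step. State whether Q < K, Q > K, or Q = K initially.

Q₀ = 2.7398e+06; Q > K (proceeds reverse)

Q₀ = 2.7398e+06 vs Keq = 4.1620e+05 ⇒ Q>K, reverse
Step 1:
                  B         C         L         G
  init      0.05152    0.2049     6.616     5.683
  Δ         0.03651    0.1095  -0.03651   -0.1095
  eq        0.08803    0.3144     6.579     5.573
  solve Keq expr → x = -0.03651; check Q = 4.1620e+05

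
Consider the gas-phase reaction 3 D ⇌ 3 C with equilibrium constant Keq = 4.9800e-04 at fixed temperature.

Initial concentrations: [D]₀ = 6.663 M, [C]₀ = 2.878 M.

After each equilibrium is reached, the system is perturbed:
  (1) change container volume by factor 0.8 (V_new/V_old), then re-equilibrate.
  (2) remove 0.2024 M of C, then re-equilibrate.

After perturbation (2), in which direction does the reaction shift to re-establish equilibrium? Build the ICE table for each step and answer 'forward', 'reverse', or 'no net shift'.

Q₀ = 0.08059 vs Keq = 4.9800e-04 ⇒ Q>K, reverse
Step 1:
                    D           C
  I             6.663       2.878
  C             2.177      -2.177
  E              8.84      0.7007
  solve Keq expr → x = -0.7258; check Q = 4.9800e-04
Then change container volume by factor 0.8 (V_new/V_old).
Step 2:
                    D           C
  I             11.05      0.8759
  C                 0           0
  E             11.05      0.8759
  solve Keq expr → x = 0; check Q = 4.9800e-04
Then remove 0.2024 M of C.
Step 3:
                    D           C
  I             11.05      0.6735
  C           -0.1875      0.1875
  E             10.86       0.861
  solve Keq expr → x = 0.06251; check Q = 4.9800e-04

Direction: forward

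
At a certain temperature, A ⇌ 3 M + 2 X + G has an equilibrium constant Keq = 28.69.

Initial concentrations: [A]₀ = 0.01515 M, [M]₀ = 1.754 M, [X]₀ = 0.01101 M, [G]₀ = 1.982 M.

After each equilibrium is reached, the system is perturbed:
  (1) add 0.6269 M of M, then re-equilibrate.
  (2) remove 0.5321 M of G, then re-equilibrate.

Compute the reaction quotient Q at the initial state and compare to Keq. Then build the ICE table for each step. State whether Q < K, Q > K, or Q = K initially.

Q₀ = 0.08558; Q < K (proceeds forward)

Q₀ = 0.08558 vs Keq = 28.69 ⇒ Q<K, forward
Step 1:
                    A           M           X           G
  I           0.01515       1.754     0.01101       1.982
  C           -0.0145     0.04351     0.02901      0.0145
  E        6.4716e-04       1.798     0.04002       1.997
  solve Keq expr → x = 0.0145; check Q = 28.69
Then add 0.6269 M of M.
Step 2:
                    A           M           X           G
  I        6.4716e-04       2.424     0.04002       1.997
  C        8.0980e-04   -0.002429    -0.00162 -8.0980e-04
  E          0.001457       2.422      0.0384       1.996
  solve Keq expr → x = -8.0980e-04; check Q = 28.69
Then remove 0.5321 M of G.
Step 3:
                    A           M           X           G
  I          0.001457       2.422      0.0384       1.464
  C       -3.4771e-04    0.001043  6.9542e-04  3.4771e-04
  E          0.001109       2.423     0.03909       1.464
  solve Keq expr → x = 3.4771e-04; check Q = 28.69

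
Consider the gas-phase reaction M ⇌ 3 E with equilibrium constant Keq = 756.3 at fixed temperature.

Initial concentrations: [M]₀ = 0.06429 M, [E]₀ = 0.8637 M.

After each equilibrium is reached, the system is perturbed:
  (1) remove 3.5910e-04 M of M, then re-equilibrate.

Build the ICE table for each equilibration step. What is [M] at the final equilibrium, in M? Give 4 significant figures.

Q₀ = 10.02 vs Keq = 756.3 ⇒ Q<K, forward
Step 1:
                    M           E
  I           0.06429      0.8637
  C          -0.06275      0.1883
  E          0.001539       1.052
  solve Keq expr → x = 0.06275; check Q = 756.3
Then remove 3.5910e-04 M of M.
Step 2:
                    M           E
  I           0.00118       1.052
  C        3.5444e-04   -0.001063
  E          0.001535       1.051
  solve Keq expr → x = -3.5444e-04; check Q = 756.3

[M]_eq = 0.001535 M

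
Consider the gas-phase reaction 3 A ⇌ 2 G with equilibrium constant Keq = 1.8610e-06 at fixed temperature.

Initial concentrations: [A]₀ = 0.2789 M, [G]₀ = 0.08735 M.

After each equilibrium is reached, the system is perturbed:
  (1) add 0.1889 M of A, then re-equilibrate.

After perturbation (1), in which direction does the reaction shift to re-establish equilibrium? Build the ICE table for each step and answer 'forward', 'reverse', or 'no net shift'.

Direction: forward

Q₀ = 0.3517 vs Keq = 1.8610e-06 ⇒ Q>K, reverse
Step 1:
                    A           G
  Initial      0.2789     0.08735
  Change       0.1305    -0.08699
  Equil        0.4094  3.5734e-04
  solve Keq expr → x = -0.0435; check Q = 1.8610e-06
Then add 0.1889 M of A.
Step 2:
                    A           G
  Initial      0.5983  3.5734e-04
  Change  -4.0998e-04  2.7332e-04
  Equil        0.5979  6.3066e-04
  solve Keq expr → x = 1.3666e-04; check Q = 1.8610e-06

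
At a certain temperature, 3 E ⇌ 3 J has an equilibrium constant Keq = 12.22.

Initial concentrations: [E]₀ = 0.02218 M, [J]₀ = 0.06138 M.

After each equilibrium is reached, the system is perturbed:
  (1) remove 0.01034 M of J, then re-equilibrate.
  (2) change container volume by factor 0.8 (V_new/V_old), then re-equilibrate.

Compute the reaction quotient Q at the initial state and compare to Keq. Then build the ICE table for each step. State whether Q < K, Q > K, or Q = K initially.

Q₀ = 21.19 vs Keq = 12.22 ⇒ Q>K, reverse
Step 1:
                    E           J
  I           0.02218     0.06138
  C          0.003116   -0.003116
  E            0.0253     0.05826
  solve Keq expr → x = -0.001039; check Q = 12.22
Then remove 0.01034 M of J.
Step 2:
                    E           J
  I            0.0253     0.04792
  C          -0.00313     0.00313
  E           0.02217     0.05105
  solve Keq expr → x = 0.001043; check Q = 12.22
Then change container volume by factor 0.8 (V_new/V_old).
Step 3:
                    E           J
  I           0.02771     0.06382
  C                 0           0
  E           0.02771     0.06382
  solve Keq expr → x = 0; check Q = 12.22

Q₀ = 21.19; Q > K (proceeds reverse)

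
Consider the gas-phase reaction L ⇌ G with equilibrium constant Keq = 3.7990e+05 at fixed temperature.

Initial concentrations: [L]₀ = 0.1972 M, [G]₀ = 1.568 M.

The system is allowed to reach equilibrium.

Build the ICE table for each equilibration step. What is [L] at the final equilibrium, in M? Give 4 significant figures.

[L]_eq = 4.6465e-06 M

Q₀ = 7.951 vs Keq = 3.7990e+05 ⇒ Q<K, forward
Step 1:
                  L         G
  I          0.1972     1.568
  C         -0.1972    0.1972
  E       4.6465e-06     1.765
  solve Keq expr → x = 0.1972; check Q = 3.7990e+05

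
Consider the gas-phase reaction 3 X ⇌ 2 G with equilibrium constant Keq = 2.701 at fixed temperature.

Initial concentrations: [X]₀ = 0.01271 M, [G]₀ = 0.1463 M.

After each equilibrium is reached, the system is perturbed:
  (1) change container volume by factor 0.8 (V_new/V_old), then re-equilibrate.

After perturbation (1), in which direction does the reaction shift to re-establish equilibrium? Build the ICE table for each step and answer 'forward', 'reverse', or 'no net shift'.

Q₀ = 1.0424e+04 vs Keq = 2.701 ⇒ Q>K, reverse
Step 1:
                    X           G
  init        0.01271      0.1463
  Δ            0.1115    -0.07434
  eq           0.1242     0.07196
  solve Keq expr → x = -0.03717; check Q = 2.701
Then change container volume by factor 0.8 (V_new/V_old).
Step 2:
                    X           G
  init         0.1553     0.08995
  Δ         -0.006522    0.004348
  eq           0.1488     0.09429
  solve Keq expr → x = 0.002174; check Q = 2.701

Direction: forward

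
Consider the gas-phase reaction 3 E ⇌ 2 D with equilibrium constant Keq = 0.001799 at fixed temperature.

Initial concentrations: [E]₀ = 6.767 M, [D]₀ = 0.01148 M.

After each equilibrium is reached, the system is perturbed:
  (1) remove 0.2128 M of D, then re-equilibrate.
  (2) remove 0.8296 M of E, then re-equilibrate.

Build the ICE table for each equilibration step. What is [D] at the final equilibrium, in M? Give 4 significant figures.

[D]_eq = 0.4653 M

Q₀ = 4.2530e-07 vs Keq = 0.001799 ⇒ Q<K, forward
Step 1:
                   E          D
  init         6.767    0.01148
  Δ          -0.8894     0.5929
  eq           5.878     0.6044
  solve Keq expr → x = 0.2965; check Q = 0.001799
Then remove 0.2128 M of D.
Step 2:
                   E          D
  init         5.878     0.3916
  Δ          -0.2598     0.1732
  eq           5.618     0.5648
  solve Keq expr → x = 0.08659; check Q = 0.001799
Then remove 0.8296 M of E.
Step 3:
                   E          D
  init         4.788     0.5648
  Δ           0.1492   -0.09944
  eq           4.937     0.4653
  solve Keq expr → x = -0.04972; check Q = 0.001799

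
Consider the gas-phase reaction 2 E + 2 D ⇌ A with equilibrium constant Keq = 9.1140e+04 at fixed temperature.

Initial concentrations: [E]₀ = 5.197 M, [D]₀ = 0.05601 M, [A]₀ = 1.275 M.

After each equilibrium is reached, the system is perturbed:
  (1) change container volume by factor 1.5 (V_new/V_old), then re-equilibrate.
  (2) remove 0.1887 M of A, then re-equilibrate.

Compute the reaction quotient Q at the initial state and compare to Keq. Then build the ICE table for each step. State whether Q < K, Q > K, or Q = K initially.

Q₀ = 15.05; Q < K (proceeds forward)

Q₀ = 15.05 vs Keq = 9.1140e+04 ⇒ Q<K, forward
Step 1:
                    E           D           A
  init          5.197     0.05601       1.275
  Δ          -0.05527    -0.05527     0.02764
  eq            5.142  7.3527e-04       1.303
  solve Keq expr → x = 0.02764; check Q = 9.1140e+04
Then change container volume by factor 1.5 (V_new/V_old).
Step 2:
                    E           D           A
  init          3.428  4.9018e-04      0.8684
  Δ        4.1013e-04  4.1013e-04 -2.0506e-04
  eq            3.428  9.0031e-04      0.8682
  solve Keq expr → x = -2.0506e-04; check Q = 9.1140e+04
Then remove 0.1887 M of A.
Step 3:
                    E           D           A
  init          3.428  9.0031e-04      0.6795
  Δ       -1.0377e-04 -1.0377e-04  5.1884e-05
  eq            3.428  7.9654e-04      0.6796
  solve Keq expr → x = 5.1884e-05; check Q = 9.1140e+04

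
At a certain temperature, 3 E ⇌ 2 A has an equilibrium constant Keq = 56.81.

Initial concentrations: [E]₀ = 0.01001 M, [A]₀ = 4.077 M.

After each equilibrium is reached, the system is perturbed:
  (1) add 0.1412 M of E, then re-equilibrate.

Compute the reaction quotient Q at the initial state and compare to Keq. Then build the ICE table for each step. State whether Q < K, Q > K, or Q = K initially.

Q₀ = 1.6572e+07 vs Keq = 56.81 ⇒ Q>K, reverse
Step 1:
                  E         A
  Initial   0.01001     4.077
  Change      0.609    -0.406
  Equil       0.619     3.671
  solve Keq expr → x = -0.203; check Q = 56.81
Then add 0.1412 M of E.
Step 2:
                  E         A
  Initial    0.7602     3.671
  Change    -0.1314   0.08759
  Equil      0.6288     3.759
  solve Keq expr → x = 0.0438; check Q = 56.81

Q₀ = 1.6572e+07; Q > K (proceeds reverse)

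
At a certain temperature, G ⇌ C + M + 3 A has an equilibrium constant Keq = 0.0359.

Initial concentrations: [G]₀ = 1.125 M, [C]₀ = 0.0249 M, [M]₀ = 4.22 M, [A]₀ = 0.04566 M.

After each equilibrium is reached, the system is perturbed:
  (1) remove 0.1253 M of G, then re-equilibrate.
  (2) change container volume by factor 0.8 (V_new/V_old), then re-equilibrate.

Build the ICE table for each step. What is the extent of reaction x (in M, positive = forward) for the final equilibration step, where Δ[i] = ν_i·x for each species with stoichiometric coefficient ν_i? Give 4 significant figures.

x = -0.03104 M

Q₀ = 8.8913e-06 vs Keq = 0.0359 ⇒ Q<K, forward
Step 1:
                   G          C          M          A
  Initial      1.125     0.0249       4.22    0.04566
  Change     -0.1151     0.1151     0.1151     0.3453
  Equil         1.01       0.14      4.335     0.3909
  solve Keq expr → x = 0.1151; check Q = 0.0359
Then remove 0.1253 M of G.
Step 2:
                   G          C          M          A
  Initial     0.8846       0.14      4.335     0.3909
  Change    0.004139  -0.004139  -0.004139   -0.01242
  Equil       0.8888     0.1358      4.331     0.3785
  solve Keq expr → x = -0.004139; check Q = 0.0359
Then change container volume by factor 0.8 (V_new/V_old).
Step 3:
                   G          C          M          A
  Initial      1.111     0.1698      5.414     0.4731
  Change     0.03104   -0.03104   -0.03104   -0.09311
  Equil        1.142     0.1388      5.383       0.38
  solve Keq expr → x = -0.03104; check Q = 0.0359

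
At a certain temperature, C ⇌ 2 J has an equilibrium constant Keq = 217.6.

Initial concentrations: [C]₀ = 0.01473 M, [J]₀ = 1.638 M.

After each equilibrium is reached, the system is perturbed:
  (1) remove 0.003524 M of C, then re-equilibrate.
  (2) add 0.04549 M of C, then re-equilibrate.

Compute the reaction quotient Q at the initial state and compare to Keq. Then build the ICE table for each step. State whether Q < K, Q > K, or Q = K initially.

Q₀ = 182.1 vs Keq = 217.6 ⇒ Q<K, forward
Step 1:
                   C          J
  init       0.01473      1.638
  Δ         -0.00233   0.004659
  eq          0.0124      1.643
  solve Keq expr → x = 0.00233; check Q = 217.6
Then remove 0.003524 M of C.
Step 2:
                   C          J
  init      0.008876      1.643
  Δ         0.003421  -0.006842
  eq          0.0123      1.636
  solve Keq expr → x = -0.003421; check Q = 217.6
Then add 0.04549 M of C.
Step 3:
                   C          J
  init       0.05779      1.636
  Δ         -0.04413    0.08825
  eq         0.01366      1.724
  solve Keq expr → x = 0.04413; check Q = 217.6

Q₀ = 182.1; Q < K (proceeds forward)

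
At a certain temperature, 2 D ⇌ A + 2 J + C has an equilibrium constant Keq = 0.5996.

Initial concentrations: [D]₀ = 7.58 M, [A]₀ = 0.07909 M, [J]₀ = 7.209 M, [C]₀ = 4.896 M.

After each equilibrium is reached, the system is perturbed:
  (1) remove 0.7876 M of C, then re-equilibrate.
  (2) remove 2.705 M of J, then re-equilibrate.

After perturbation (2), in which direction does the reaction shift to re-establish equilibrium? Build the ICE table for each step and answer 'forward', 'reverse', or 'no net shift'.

Direction: forward

Q₀ = 0.3502 vs Keq = 0.5996 ⇒ Q<K, forward
Step 1:
                    D           A           J           C
  I              7.58     0.07909       7.209       4.896
  C          -0.09635     0.04818     0.09635     0.04818
  E             7.484      0.1273       7.305       4.944
  solve Keq expr → x = 0.04818; check Q = 0.5996
Then remove 0.7876 M of C.
Step 2:
                    D           A           J           C
  I             7.484      0.1273       7.305       4.157
  C          -0.04028     0.02014     0.04028     0.02014
  E             7.443      0.1474       7.346       4.177
  solve Keq expr → x = 0.02014; check Q = 0.5996
Then remove 2.705 M of J.
Step 3:
                    D           A           J           C
  I             7.443      0.1474       4.641       4.177
  C           -0.2895      0.1447      0.2895      0.1447
  E             7.154      0.2921        4.93       4.321
  solve Keq expr → x = 0.1447; check Q = 0.5996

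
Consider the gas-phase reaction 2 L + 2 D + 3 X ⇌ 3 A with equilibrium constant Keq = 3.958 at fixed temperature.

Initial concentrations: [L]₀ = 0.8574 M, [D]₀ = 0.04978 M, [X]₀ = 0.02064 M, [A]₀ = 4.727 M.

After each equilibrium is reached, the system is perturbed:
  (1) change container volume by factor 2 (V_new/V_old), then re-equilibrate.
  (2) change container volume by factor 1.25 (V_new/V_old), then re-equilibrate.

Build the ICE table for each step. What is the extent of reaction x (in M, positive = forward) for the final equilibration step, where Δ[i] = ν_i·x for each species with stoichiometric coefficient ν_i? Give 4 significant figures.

x = -0.02941 M

Q₀ = 6.5940e+09 vs Keq = 3.958 ⇒ Q>K, reverse
Step 1:
                    L           D           X           A
  Initial      0.8574     0.04978     0.02064       4.727
  Change       0.9393      0.9393       1.409      -1.409
  Equil         1.797      0.9891        1.43       3.318
  solve Keq expr → x = -0.4697; check Q = 3.958
Then change container volume by factor 2 (V_new/V_old).
Step 2:
                    L           D           X           A
  Initial      0.8984      0.4946      0.7148       1.659
  Change       0.2034      0.2034       0.305      -0.305
  Equil         1.102      0.6979        1.02       1.354
  solve Keq expr → x = -0.1017; check Q = 3.958
Then change container volume by factor 1.25 (V_new/V_old).
Step 3:
                    L           D           X           A
  Initial      0.8814      0.5583      0.8159       1.083
  Change      0.05883     0.05883     0.08824    -0.08824
  Equil        0.9402      0.6172      0.9041      0.9949
  solve Keq expr → x = -0.02941; check Q = 3.958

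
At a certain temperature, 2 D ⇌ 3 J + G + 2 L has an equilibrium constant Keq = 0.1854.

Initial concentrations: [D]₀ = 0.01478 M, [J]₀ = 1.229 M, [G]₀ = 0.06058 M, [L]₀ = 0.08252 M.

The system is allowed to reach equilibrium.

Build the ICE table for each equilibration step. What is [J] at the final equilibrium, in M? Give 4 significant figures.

[J]_eq = 1.193 M

Q₀ = 3.506 vs Keq = 0.1854 ⇒ Q>K, reverse
Step 1:
                    D           J           G           L
  Initial     0.01478       1.229     0.06058     0.08252
  Change      0.02413     -0.0362    -0.01207    -0.02413
  Equil       0.03891       1.193     0.04851     0.05839
  solve Keq expr → x = -0.01207; check Q = 0.1854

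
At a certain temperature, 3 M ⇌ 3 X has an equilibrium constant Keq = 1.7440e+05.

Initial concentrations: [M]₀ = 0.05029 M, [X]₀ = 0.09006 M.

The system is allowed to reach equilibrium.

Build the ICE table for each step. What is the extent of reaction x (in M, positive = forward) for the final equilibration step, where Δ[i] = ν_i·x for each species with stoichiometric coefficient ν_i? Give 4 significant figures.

Q₀ = 5.743 vs Keq = 1.7440e+05 ⇒ Q<K, forward
Step 1:
                  M         X
  init      0.05029   0.09006
  Δ        -0.04782   0.04782
  eq       0.002468    0.1379
  solve Keq expr → x = 0.01594; check Q = 1.7440e+05

x = 0.01594 M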